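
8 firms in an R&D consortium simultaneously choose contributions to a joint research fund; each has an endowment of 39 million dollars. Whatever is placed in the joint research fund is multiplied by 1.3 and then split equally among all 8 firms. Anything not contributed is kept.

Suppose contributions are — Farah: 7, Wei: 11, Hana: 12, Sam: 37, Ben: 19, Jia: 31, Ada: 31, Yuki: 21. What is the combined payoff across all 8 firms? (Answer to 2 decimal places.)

Total contributed: 7 + 11 + 12 + 37 + 19 + 31 + 31 + 21 = 169; total kept: 8 × 39 − 169 = 143.
The joint research fund pays out 1.3 × 169 = 219.70 in aggregate.
Group total = 143 + 219.70 = 362.70.

362.70 million dollars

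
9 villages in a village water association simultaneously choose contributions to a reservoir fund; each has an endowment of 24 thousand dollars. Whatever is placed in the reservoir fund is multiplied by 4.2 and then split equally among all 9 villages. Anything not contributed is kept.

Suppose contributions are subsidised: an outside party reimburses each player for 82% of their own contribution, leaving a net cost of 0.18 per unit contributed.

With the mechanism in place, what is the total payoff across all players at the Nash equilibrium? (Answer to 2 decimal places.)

1084.32 thousand dollars

Under the mechanism each unit contributed yields (4.2/9) / 0.18 = 2.5926 back to its contributor per unit of net cost, which exceeds 1, making full contribution the dominant choice for everyone.
So the Nash equilibrium is full contribution by all 9; the group earns 9 × (24 × 0.82 + 4.2 × 24) = 1084.32.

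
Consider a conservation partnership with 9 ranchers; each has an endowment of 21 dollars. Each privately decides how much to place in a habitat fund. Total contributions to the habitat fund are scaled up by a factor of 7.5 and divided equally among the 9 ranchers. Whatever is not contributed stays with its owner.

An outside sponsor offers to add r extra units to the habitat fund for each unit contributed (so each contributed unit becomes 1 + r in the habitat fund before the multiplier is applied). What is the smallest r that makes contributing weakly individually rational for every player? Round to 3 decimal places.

0.200

With matching at rate r, one contributed unit becomes (1 + r) in the habitat fund and returns 7.5 × (1 + r) / 9 to the contributor.
Setting this equal to 1: 1 + r = 9/7.5 = 1.2000.
So the minimum matching rate is r = 1.2000 − 1 = 0.200.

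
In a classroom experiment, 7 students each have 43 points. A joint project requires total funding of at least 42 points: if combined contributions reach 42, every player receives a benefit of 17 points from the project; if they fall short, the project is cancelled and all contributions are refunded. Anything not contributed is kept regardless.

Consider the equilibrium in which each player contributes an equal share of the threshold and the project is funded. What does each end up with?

54 points

Equal share of the threshold: 42/7 = 6.
At this profile no one gains by cutting their contribution: any cut drops the total below 42, the project is cancelled, contributions are refunded, and the deviator ends with 43, which is less than 43 − 6 + 17 = 54. Contributing more than 6 just wastes the excess. So contributing exactly 6 is a best response.
Each player's payoff: 43 − 6 + 17 = 54.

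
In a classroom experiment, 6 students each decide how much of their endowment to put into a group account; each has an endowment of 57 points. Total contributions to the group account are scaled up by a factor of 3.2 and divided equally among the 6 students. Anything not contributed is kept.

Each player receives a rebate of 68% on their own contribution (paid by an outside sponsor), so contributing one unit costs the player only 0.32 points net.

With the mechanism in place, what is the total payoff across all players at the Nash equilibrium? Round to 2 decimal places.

The effective private return per unit is now (3.2/6) / 0.32 = 1.6667 > 1, so every player's dominant strategy flips to full contribution.
So the Nash equilibrium is full contribution by all 6; the group earns 6 × (57 × 0.68 + 3.2 × 57) = 1326.96.

1326.96 points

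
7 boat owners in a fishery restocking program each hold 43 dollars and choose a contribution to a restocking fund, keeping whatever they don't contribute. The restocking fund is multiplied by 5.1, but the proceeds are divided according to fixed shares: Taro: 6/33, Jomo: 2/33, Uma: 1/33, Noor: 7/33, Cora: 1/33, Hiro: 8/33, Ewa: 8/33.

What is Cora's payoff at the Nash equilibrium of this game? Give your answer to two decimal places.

Player j's private return per contributed unit is 5.1 × (j's share). Contributing is weakly dominant for j when that share is at least 1/5.1 = 0.1961, and contributing 0 is dominant otherwise.
The shares above 0.1961 belong to Noor, Hiro and Ewa, contributing 43 each; the remaining 4 contribute 0. Total contributed: 129.
Cora keeps 43 and receives 5.1 × 129 × 1/33 = 19.94 from the restocking fund, for a payoff of 62.94.

62.94 dollars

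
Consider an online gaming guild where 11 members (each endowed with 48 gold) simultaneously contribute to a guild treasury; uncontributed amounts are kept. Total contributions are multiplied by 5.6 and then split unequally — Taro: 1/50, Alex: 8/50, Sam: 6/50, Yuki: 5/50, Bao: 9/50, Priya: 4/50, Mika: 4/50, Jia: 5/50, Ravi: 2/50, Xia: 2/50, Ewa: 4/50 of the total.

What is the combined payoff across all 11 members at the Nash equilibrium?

748.80 gold

For player j, contributing a unit is worthwhile iff 5.6 × (j's share) ≥ 1, i.e. iff j's share is at least 0.1786.
The only share above 0.1786 is Bao's 9/50, contributing 48; the remaining 10 contribute 0. Total contributed: 48.
The guild treasury pays out 5.6 × 48 = 268.80 in total (split across the unequal shares, but the aggregate is all that matters for the group sum).
The 10 free-riders keep 48 each, adding 480. Group total = 480 + 268.80 = 748.80.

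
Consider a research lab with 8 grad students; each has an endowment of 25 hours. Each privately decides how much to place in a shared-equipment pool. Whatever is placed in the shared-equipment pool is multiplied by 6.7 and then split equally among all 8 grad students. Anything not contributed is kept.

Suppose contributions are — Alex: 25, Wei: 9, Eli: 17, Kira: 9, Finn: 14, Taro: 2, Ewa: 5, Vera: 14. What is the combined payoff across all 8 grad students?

741.50 hours

Total contributed: 25 + 9 + 17 + 9 + 14 + 2 + 5 + 14 = 95; total kept: 8 × 25 − 95 = 105.
The shared-equipment pool pays out 6.7 × 95 = 636.50 in aggregate.
Group total = 105 + 636.50 = 741.50.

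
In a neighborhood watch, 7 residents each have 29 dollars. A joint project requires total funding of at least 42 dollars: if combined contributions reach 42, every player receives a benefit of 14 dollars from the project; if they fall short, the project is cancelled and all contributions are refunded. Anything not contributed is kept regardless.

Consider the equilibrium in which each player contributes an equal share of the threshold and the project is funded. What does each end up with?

Equal share of the threshold: 42/7 = 6.
At this profile no one gains by cutting their contribution: any cut drops the total below 42, the project is cancelled, contributions are refunded, and the deviator ends with 29, which is less than 29 − 6 + 14 = 37. Contributing more than 6 just wastes the excess. So contributing exactly 6 is a best response.
Each player's payoff: 29 − 6 + 14 = 37.

37 dollars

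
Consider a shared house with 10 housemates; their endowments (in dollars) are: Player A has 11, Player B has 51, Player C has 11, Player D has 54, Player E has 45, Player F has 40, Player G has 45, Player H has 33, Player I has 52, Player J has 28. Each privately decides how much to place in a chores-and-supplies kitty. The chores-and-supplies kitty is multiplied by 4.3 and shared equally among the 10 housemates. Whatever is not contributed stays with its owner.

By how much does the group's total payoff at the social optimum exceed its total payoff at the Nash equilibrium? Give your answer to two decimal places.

1221.00 dollars

The private return per contributed unit is 4.3/10 = 0.4300 < 1 for every player regardless of endowment, so the Nash equilibrium is zero contribution and the group total is Σ E_j = 11 + 51 + 11 + 54 + 45 + 40 + 45 + 33 + 52 + 28 = 370.
Each contributed unit returns 4.300 to the group, so the social optimum is full contribution by everyone: group total = 4.300 × 370 = 1591.00.
Efficiency loss = (4.300 − 1) × 370 = 1221.00.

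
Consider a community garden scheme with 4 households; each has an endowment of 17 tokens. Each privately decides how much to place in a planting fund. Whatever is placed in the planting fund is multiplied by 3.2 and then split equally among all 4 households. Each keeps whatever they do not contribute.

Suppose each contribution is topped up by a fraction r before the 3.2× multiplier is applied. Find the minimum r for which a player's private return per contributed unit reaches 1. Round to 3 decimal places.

With matching at rate r, one contributed unit becomes (1 + r) in the planting fund and returns 3.2 × (1 + r) / 4 to the contributor.
Setting this equal to 1: 1 + r = 4/3.2 = 1.2500.
So the minimum matching rate is r = 1.2500 − 1 = 0.250.

0.250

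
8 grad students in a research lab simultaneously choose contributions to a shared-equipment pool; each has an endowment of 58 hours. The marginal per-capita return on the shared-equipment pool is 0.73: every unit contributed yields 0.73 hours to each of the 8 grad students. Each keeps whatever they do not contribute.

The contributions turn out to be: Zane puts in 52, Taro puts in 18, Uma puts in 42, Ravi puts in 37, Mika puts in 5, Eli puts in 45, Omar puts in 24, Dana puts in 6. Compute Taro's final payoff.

207.17 hours

Total contributed: 52 + 18 + 42 + 37 + 5 + 45 + 24 + 6 = 229.
Each receives 0.73 × 229 = 167.17 from the shared-equipment pool.
Taro keeps 58 − 18 = 40, so Taro's payoff is 40 + 167.17 = 207.17.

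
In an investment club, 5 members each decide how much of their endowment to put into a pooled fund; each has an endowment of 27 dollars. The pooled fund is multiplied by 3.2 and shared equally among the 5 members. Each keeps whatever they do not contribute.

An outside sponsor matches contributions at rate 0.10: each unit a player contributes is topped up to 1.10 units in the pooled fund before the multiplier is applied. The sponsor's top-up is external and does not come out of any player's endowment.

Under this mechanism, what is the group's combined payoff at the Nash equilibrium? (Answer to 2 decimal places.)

135.00 dollars

Even with the mechanism, each unit contributed returns only 3.2 × 1.10 / 5 = 0.7040 per unit of net cost, so contributing nothing is still dominant.
Everyone keeps their endowment and the group total is 5 × 27 = 135.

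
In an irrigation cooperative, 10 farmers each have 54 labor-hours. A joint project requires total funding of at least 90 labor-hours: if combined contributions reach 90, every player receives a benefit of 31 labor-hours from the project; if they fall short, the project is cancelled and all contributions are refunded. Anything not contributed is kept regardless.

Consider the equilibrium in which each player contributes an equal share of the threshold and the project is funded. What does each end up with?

Equal share of the threshold: 90/10 = 9.
At this profile no one gains by cutting their contribution: any cut drops the total below 90, the project is cancelled, contributions are refunded, and the deviator ends with 54, which is less than 54 − 9 + 31 = 76. Contributing more than 9 just wastes the excess. So contributing exactly 9 is a best response.
Each player's payoff: 54 − 9 + 31 = 76.

76 labor-hours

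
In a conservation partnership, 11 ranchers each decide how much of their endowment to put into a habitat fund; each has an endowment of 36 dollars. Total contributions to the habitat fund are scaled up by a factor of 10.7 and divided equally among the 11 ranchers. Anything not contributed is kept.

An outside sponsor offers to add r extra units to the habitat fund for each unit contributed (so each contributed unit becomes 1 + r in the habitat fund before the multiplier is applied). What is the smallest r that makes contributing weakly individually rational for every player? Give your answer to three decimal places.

0.028

With matching at rate r, one contributed unit becomes (1 + r) in the habitat fund and returns 10.7 × (1 + r) / 11 to the contributor.
Setting this equal to 1: 1 + r = 11/10.7 = 1.0280.
So the minimum matching rate is r = 1.0280 − 1 = 0.028.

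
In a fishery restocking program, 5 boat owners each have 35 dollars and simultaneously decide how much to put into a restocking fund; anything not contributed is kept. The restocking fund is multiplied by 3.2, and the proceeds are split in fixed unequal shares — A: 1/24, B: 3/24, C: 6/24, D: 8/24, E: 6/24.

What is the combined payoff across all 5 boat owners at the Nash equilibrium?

Each unit j contributes comes back to j as 3.2 × (j's share), so j prefers to contribute only if that share exceeds 1/3.2 = 0.3125; otherwise keeping the unit dominates.
The only share above 0.3125 is D's 8/24, contributing 35; the remaining 4 contribute 0. Total contributed: 35.
The restocking fund pays out 3.2 × 35 = 112.00 in total (split across the unequal shares, but the aggregate is all that matters for the group sum).
The 4 free-riders keep 35 each, adding 140. Group total = 140 + 112.00 = 252.00.

252.00 dollars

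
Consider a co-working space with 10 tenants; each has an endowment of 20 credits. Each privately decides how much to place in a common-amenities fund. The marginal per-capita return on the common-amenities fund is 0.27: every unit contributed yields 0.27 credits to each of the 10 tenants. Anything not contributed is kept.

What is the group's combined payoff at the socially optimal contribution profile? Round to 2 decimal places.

540.00 credits

Each contributed unit returns 2.700 to the group as a whole (0.27 to each of 10 players), which exceeds 1, so the social optimum is full contribution: group total = 2.700 × 200 = 540.00.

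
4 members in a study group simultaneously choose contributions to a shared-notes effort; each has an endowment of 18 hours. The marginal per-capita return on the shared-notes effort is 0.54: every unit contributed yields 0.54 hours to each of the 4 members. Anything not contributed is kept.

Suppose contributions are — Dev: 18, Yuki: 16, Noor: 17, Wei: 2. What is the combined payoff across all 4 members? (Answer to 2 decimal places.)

Total contributed: 18 + 16 + 17 + 2 = 53; total kept: 4 × 18 − 53 = 19.
The shared-notes effort pays out 0.54 × 4 × 53 = 114.48 in aggregate.
Group total = 19 + 114.48 = 133.48.

133.48 hours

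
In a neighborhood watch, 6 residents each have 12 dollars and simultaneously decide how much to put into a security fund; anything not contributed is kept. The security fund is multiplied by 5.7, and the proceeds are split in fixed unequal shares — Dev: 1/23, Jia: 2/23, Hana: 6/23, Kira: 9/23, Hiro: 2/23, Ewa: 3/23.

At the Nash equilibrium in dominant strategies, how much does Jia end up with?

Player j's private return per contributed unit is 5.7 × (j's share). Contributing is weakly dominant for j when that share is at least 1/5.7 = 0.1754, and contributing 0 is dominant otherwise.
Hana and Kira clear that bar, contributing 12 each; the remaining 4 contribute 0. Total contributed: 24.
Jia keeps 12 and receives 5.7 × 24 × 2/23 = 11.90 from the security fund, for a payoff of 23.90.

23.90 dollars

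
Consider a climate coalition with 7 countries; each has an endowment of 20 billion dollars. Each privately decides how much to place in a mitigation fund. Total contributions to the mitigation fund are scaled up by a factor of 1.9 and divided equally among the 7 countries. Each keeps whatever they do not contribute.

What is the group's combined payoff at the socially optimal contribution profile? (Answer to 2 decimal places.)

266.00 billion dollars

Each contributed unit returns 1.900 to the group as a whole (0.2714 to each of 7 players), which exceeds 1, so the social optimum is full contribution: group total = 1.900 × 140 = 266.00.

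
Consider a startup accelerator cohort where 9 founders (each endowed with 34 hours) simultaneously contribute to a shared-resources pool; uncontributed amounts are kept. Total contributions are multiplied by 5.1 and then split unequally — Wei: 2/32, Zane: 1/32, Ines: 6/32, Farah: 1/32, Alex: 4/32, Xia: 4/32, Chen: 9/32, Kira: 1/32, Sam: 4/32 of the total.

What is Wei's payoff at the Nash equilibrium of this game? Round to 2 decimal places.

For player j, contributing a unit is worthwhile iff 5.1 × (j's share) ≥ 1, i.e. iff j's share is at least 0.1961.
Only Chen (9/32) clears that bar, contributing 34; the remaining 8 contribute 0. Total contributed: 34.
Wei keeps 34 and receives 5.1 × 34 × 2/32 = 10.84 from the shared-resources pool, for a payoff of 44.84.

44.84 hours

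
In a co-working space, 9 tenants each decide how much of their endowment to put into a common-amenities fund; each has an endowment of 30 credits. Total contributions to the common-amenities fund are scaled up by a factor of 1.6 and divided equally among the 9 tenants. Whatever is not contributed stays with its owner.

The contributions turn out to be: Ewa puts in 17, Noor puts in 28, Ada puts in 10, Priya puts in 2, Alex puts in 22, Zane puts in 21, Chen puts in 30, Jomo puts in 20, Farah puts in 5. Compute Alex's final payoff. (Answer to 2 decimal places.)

35.56 credits

Total contributed: 17 + 28 + 10 + 2 + 22 + 21 + 30 + 20 + 5 = 155.
Each receives 1.6 × 155 / 9 = 27.56 from the common-amenities fund.
Alex keeps 30 − 22 = 8, so Alex's payoff is 8 + 27.56 = 35.56.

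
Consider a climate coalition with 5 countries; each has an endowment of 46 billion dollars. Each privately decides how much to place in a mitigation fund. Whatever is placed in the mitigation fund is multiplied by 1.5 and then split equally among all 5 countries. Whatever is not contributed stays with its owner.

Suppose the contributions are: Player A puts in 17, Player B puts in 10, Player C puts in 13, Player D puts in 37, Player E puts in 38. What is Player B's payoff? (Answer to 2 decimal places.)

Total contributed: 17 + 10 + 13 + 37 + 38 = 115.
Each receives 1.5 × 115 / 5 = 34.50 from the mitigation fund.
Player B keeps 46 − 10 = 36, so Player B's payoff is 36 + 34.50 = 70.50.

70.50 billion dollars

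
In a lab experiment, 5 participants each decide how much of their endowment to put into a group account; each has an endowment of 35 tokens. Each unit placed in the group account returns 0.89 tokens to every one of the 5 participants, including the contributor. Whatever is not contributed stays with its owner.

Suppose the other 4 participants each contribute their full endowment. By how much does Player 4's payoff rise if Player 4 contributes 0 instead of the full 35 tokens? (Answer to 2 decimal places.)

Switching from a contribution of 35 to 0 lets Player 4 keep an extra 35 tokens, but lowers the group account by 35, which costs Player 4 their own share of that drop: 0.89 × 35 = 31.15.
Net gain = 35 − 31.15 = 3.85. The private return per contributed unit (0.89) is below 1, so free-riding is indeed the best response regardless of what the others do.

3.85 tokens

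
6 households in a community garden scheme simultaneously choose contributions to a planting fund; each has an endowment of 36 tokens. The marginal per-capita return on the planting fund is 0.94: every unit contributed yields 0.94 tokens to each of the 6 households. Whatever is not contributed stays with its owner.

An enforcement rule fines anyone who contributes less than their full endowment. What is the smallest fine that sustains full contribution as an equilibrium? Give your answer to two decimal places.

Given the others contribute fully, the best deviation is to contribute 0 (any partial contribution still incurs the fine and gives up units whose private return 0.94 is below 1).
Deviating from 36 to 0 saves 36 tokens but forfeits the deviator's share of the drop in the planting fund: 0.94 × 36 = 33.84.
So the deviation gain is 36 − 33.84 = 2.16, and the fine must be at least 2.16 tokens to wipe it out.

2.16 tokens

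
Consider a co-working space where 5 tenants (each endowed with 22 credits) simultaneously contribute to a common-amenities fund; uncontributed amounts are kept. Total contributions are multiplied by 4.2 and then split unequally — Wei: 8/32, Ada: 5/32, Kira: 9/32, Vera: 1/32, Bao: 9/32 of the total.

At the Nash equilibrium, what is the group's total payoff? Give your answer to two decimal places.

Player j's private return per contributed unit is 4.2 × (j's share). Contributing is weakly dominant for j when that share is at least 1/4.2 = 0.2381, and contributing 0 is dominant otherwise.
Wei, Kira and Bao are above the threshold, contributing 22 each; the remaining 2 contribute 0. Total contributed: 66.
The common-amenities fund pays out 4.2 × 66 = 277.20 in total (split across the unequal shares, but the aggregate is all that matters for the group sum).
The 2 free-riders keep 22 each, adding 44. Group total = 44 + 277.20 = 321.20.

321.20 credits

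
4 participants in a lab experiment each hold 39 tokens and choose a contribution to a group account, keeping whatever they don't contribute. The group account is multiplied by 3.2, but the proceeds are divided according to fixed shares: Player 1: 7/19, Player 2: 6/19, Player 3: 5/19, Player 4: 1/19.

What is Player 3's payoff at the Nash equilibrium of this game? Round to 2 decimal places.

104.68 tokens

Player j's private return per contributed unit is 3.2 × (j's share). Contributing is weakly dominant for j when that share is at least 1/3.2 = 0.3125, and contributing 0 is dominant otherwise.
Player 1 and Player 2 are above the threshold, contributing 39 each; the remaining 2 contribute 0. Total contributed: 78.
Player 3 keeps 39 and receives 3.2 × 78 × 5/19 = 65.68 from the group account, for a payoff of 104.68.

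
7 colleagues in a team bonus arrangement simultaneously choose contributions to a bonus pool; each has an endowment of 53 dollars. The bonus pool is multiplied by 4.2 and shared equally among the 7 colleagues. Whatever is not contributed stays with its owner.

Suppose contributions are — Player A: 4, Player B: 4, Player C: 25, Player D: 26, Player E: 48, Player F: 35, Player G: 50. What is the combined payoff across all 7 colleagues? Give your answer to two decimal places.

985.40 dollars

Total contributed: 4 + 4 + 25 + 26 + 48 + 35 + 50 = 192; total kept: 7 × 53 − 192 = 179.
The bonus pool pays out 4.2 × 192 = 806.40 in aggregate.
Group total = 179 + 806.40 = 985.40.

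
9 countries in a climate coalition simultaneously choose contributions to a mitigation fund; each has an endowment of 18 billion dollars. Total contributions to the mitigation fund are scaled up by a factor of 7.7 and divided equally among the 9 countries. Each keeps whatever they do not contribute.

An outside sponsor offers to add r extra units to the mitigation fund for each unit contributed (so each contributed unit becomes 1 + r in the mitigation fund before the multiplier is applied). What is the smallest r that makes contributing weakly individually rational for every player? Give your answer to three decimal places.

0.169

With matching at rate r, one contributed unit becomes (1 + r) in the mitigation fund and returns 7.7 × (1 + r) / 9 to the contributor.
Setting this equal to 1: 1 + r = 9/7.7 = 1.1688.
So the minimum matching rate is r = 1.1688 − 1 = 0.169.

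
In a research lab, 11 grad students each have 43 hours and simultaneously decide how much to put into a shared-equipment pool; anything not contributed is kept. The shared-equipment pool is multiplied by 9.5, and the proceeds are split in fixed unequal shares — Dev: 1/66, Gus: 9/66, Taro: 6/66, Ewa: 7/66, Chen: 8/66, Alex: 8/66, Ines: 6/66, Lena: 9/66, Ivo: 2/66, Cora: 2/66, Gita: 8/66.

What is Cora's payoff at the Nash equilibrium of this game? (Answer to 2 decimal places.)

Player j's private return per contributed unit is 9.5 × (j's share). Contributing is weakly dominant for j when that share is at least 1/9.5 = 0.1053, and contributing 0 is dominant otherwise.
The shares above 0.1053 belong to Gus, Ewa, Chen, Alex, Lena and Gita, contributing 43 each; the remaining 5 contribute 0. Total contributed: 258.
Cora keeps 43 and receives 9.5 × 258 × 2/66 = 74.27 from the shared-equipment pool, for a payoff of 117.27.

117.27 hours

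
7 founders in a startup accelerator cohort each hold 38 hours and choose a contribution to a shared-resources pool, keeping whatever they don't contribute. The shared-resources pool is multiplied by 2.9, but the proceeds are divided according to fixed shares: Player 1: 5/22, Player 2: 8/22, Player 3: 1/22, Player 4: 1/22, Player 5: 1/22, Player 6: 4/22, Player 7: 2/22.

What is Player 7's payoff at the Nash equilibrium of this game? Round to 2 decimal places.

A player with share s gets back 2.9·s per unit contributed, so full contribution is dominant for anyone with s > 1/2.9 = 0.3448 and zero contribution is dominant for anyone below.
The only share above 0.3448 is Player 2's 8/22, contributing 38; the remaining 6 contribute 0. Total contributed: 38.
Player 7 keeps 38 and receives 2.9 × 38 × 2/22 = 10.02 from the shared-resources pool, for a payoff of 48.02.

48.02 hours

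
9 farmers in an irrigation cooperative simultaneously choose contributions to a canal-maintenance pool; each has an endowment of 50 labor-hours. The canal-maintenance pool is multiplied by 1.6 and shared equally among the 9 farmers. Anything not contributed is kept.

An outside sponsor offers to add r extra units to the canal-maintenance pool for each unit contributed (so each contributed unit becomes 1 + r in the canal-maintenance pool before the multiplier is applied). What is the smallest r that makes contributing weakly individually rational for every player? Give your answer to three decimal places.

With matching at rate r, one contributed unit becomes (1 + r) in the canal-maintenance pool and returns 1.6 × (1 + r) / 9 to the contributor.
Setting this equal to 1: 1 + r = 9/1.6 = 5.6250.
So the minimum matching rate is r = 5.6250 − 1 = 4.625.

4.625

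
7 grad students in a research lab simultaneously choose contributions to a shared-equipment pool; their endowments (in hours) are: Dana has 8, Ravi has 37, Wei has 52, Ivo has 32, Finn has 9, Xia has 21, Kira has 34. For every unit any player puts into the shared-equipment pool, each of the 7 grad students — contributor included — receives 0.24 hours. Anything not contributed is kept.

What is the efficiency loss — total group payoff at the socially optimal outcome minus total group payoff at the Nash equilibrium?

The private return per contributed unit is 0.24 < 1 for everyone, so the Nash equilibrium is zero contribution and the group total is Σ E_j = 8 + 37 + 52 + 32 + 9 + 21 + 34 = 193.
Each contributed unit returns 1.680 to the group, so the social optimum is full contribution by everyone: group total = 1.680 × 193 = 324.24.
Efficiency loss = (1.680 − 1) × 193 = 131.24.

131.24 hours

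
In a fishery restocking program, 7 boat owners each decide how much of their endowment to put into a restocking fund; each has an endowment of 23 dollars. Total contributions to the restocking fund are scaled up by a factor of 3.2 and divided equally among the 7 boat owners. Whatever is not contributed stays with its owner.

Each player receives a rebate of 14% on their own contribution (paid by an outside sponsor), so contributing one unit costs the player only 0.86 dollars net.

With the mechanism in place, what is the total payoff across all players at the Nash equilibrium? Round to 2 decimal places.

161.00 dollars

With the mechanism, a contributed unit returns (3.2/7) / 0.86 = 0.5316 per unit of net cost — still below 1 — so contributing 0 remains dominant for every player.
At the Nash equilibrium no one contributes; group total payoff = 7 × 23 = 161.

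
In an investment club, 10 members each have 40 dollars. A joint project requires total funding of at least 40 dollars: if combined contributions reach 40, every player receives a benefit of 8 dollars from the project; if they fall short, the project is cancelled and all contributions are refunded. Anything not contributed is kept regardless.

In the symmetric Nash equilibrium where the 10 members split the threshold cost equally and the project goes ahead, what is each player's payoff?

Equal share of the threshold: 40/10 = 4.
At this profile no one gains by cutting their contribution: any cut drops the total below 40, the project is cancelled, contributions are refunded, and the deviator ends with 40, which is less than 40 − 4 + 8 = 44. Contributing more than 4 just wastes the excess. So contributing exactly 4 is a best response.
Each player's payoff: 40 − 4 + 8 = 44.

44 dollars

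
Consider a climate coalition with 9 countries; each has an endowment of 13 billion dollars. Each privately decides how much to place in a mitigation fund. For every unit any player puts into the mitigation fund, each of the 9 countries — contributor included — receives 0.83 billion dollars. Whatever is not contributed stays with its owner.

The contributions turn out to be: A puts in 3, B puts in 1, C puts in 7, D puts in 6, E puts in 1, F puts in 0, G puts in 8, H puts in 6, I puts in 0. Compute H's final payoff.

33.56 billion dollars

Total contributed: 3 + 1 + 7 + 6 + 1 + 0 + 8 + 6 + 0 = 32.
Each receives 0.83 × 32 = 26.56 from the mitigation fund.
H keeps 13 − 6 = 7, so H's payoff is 7 + 26.56 = 33.56.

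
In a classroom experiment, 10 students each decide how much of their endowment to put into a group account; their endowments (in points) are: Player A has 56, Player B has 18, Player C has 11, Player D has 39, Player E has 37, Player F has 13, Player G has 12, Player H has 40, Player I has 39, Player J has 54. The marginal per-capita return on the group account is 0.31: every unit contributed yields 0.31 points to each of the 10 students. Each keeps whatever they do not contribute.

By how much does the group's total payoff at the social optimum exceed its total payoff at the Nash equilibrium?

The private return per contributed unit is 0.31 < 1 for everyone, so the Nash equilibrium is zero contribution and the group total is Σ E_j = 56 + 18 + 11 + 39 + 37 + 13 + 12 + 40 + 39 + 54 = 319.
Each contributed unit returns 3.100 to the group, so the social optimum is full contribution by everyone: group total = 3.100 × 319 = 988.90.
Efficiency loss = (3.100 − 1) × 319 = 669.90.

669.90 points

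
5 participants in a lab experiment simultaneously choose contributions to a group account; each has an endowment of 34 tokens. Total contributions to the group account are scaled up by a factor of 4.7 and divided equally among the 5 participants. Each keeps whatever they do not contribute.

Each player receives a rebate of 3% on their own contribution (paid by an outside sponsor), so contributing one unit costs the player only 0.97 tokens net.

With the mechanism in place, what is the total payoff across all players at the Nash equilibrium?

170.00 tokens

Even with the mechanism, each unit contributed returns only (4.7/5) / 0.97 = 0.9691 per unit of net cost, so contributing nothing is still dominant.
Everyone keeps their endowment and the group total is 5 × 34 = 170.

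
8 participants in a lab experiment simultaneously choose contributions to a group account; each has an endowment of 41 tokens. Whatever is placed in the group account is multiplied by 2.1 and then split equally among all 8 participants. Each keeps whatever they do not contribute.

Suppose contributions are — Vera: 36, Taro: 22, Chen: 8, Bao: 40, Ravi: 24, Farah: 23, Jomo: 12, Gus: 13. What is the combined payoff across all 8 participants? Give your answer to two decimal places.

Total contributed: 36 + 22 + 8 + 40 + 24 + 23 + 12 + 13 = 178; total kept: 8 × 41 − 178 = 150.
The group account pays out 2.1 × 178 = 373.80 in aggregate.
Group total = 150 + 373.80 = 523.80.

523.80 tokens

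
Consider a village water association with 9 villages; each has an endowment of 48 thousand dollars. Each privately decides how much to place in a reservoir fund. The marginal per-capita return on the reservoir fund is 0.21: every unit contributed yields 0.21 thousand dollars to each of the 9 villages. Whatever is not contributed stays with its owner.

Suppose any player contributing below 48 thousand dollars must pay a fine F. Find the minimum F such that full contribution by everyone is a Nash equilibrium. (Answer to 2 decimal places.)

37.92 thousand dollars

Given the others contribute fully, the best deviation is to contribute 0 (any partial contribution still incurs the fine and gives up units whose private return 0.21 is below 1).
Deviating from 48 to 0 saves 48 thousand dollars but forfeits the deviator's share of the drop in the reservoir fund: 0.21 × 48 = 10.08.
So the deviation gain is 48 − 10.08 = 37.92, and the fine must be at least 37.92 thousand dollars to wipe it out.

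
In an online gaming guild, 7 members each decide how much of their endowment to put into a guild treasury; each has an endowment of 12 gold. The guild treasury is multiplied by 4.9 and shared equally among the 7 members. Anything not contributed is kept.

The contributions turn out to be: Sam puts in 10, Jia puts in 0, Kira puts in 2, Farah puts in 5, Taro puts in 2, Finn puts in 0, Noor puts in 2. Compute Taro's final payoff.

24.70 gold

Total contributed: 10 + 0 + 2 + 5 + 2 + 0 + 2 = 21.
Each receives 4.9 × 21 / 7 = 14.70 from the guild treasury.
Taro keeps 12 − 2 = 10, so Taro's payoff is 10 + 14.70 = 24.70.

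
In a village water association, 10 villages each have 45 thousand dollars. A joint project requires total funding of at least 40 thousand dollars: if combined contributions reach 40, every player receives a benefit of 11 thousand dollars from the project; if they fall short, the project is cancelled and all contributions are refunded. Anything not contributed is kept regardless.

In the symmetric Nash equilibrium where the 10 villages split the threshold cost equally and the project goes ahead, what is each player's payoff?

52 thousand dollars

Equal share of the threshold: 40/10 = 4.
At this profile no one gains by cutting their contribution: any cut drops the total below 40, the project is cancelled, contributions are refunded, and the deviator ends with 45, which is less than 45 − 4 + 11 = 52. Contributing more than 4 just wastes the excess. So contributing exactly 4 is a best response.
Each player's payoff: 45 − 4 + 11 = 52.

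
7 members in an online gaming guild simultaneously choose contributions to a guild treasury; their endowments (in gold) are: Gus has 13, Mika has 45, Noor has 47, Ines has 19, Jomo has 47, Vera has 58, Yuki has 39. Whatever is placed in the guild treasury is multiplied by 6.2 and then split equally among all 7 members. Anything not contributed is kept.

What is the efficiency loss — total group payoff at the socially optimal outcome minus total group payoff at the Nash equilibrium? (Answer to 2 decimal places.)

1393.60 gold

The private return per contributed unit is 6.2/7 = 0.8857 < 1 for every player regardless of endowment, so the Nash equilibrium is zero contribution and the group total is Σ E_j = 13 + 45 + 47 + 19 + 47 + 58 + 39 = 268.
Each contributed unit returns 6.200 to the group, so the social optimum is full contribution by everyone: group total = 6.200 × 268 = 1661.60.
Efficiency loss = (6.200 − 1) × 268 = 1393.60.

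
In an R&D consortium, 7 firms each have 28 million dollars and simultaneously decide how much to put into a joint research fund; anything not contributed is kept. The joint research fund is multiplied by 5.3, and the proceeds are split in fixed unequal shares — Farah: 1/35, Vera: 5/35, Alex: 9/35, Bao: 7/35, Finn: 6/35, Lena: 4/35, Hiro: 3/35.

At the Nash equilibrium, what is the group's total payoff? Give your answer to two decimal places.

A player with share s gets back 5.3·s per unit contributed, so full contribution is dominant for anyone with s > 1/5.3 = 0.1887 and zero contribution is dominant for anyone below.
Alex and Bao clear that bar, contributing 28 each; the remaining 5 contribute 0. Total contributed: 56.
The joint research fund pays out 5.3 × 56 = 296.80 in total (split across the unequal shares, but the aggregate is all that matters for the group sum).
The 5 free-riders keep 28 each, adding 140. Group total = 140 + 296.80 = 436.80.

436.80 million dollars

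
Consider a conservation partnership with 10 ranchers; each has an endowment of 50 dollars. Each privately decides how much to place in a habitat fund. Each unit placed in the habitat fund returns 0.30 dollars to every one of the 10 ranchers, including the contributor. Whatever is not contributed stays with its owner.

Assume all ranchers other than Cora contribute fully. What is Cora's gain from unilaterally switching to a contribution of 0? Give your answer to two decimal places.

35.00 dollars

Switching from a contribution of 50 to 0 lets Cora keep an extra 50 dollars, but lowers the habitat fund by 50, which costs Cora their own share of that drop: 0.30 × 50 = 15.00.
Net gain = 50 − 15.00 = 35.00. The private return per contributed unit (0.30) is below 1, so free-riding is indeed the best response regardless of what the others do.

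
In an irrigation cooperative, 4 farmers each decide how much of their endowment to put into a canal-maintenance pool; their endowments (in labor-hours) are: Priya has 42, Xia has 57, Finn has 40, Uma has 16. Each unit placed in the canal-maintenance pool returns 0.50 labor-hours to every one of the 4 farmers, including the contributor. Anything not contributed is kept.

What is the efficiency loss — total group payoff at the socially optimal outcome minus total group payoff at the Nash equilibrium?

155.00 labor-hours

The private return per contributed unit is 0.50 < 1 for everyone, so the Nash equilibrium is zero contribution and the group total is Σ E_j = 42 + 57 + 40 + 16 = 155.
Each contributed unit returns 2.000 to the group, so the social optimum is full contribution by everyone: group total = 2.000 × 155 = 310.00.
Efficiency loss = (2.000 − 1) × 155 = 155.00.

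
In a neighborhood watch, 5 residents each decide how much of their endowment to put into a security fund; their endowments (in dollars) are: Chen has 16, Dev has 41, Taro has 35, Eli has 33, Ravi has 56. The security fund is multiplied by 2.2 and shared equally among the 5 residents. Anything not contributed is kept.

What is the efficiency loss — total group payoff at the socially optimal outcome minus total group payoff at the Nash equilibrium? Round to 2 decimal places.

217.20 dollars

The private return per contributed unit is 2.2/5 = 0.4400 < 1 for every player regardless of endowment, so the Nash equilibrium is zero contribution and the group total is Σ E_j = 16 + 41 + 35 + 33 + 56 = 181.
Each contributed unit returns 2.200 to the group, so the social optimum is full contribution by everyone: group total = 2.200 × 181 = 398.20.
Efficiency loss = (2.200 − 1) × 181 = 217.20.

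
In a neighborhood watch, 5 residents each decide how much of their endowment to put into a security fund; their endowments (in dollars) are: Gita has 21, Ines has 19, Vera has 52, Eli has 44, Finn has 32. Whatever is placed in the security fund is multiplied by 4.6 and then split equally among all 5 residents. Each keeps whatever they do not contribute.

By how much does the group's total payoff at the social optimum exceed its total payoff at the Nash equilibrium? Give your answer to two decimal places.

The private return per contributed unit is 4.6/5 = 0.9200 < 1 for every player regardless of endowment, so the Nash equilibrium is zero contribution and the group total is Σ E_j = 21 + 19 + 52 + 44 + 32 = 168.
Each contributed unit returns 4.600 to the group, so the social optimum is full contribution by everyone: group total = 4.600 × 168 = 772.80.
Efficiency loss = (4.600 − 1) × 168 = 604.80.

604.80 dollars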